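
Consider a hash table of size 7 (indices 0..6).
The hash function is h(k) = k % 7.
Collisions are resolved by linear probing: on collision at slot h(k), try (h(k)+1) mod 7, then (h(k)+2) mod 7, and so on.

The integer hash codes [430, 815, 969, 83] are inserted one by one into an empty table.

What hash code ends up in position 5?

969

430: h=3 => slot 3
815: h=3, probe 3,4 => slot 4
969: h=3, probe 3,4,5 => slot 5
83: h=6 => slot 6
Table: [-, -, -, 430, 815, 969, 83]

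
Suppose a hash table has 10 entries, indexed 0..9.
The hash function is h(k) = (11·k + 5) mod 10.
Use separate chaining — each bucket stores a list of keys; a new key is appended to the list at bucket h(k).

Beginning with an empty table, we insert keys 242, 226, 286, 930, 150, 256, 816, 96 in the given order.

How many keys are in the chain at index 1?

Insert 242: h=7, bucket 7 empty → new chain.
Insert 226: h=1, bucket 1 empty → new chain.
Insert 286: h=1, bucket 1 nonempty → append to chain.
Insert 930: h=5, bucket 5 empty → new chain.
Insert 150: h=5, bucket 5 nonempty → append to chain.
Insert 256: h=1, bucket 1 nonempty → append to chain.
Insert 816: h=1, bucket 1 nonempty → append to chain.
Insert 96: h=1, bucket 1 nonempty → append to chain.
Final buckets:
0: _
1: 226 -> 286 -> 256 -> 816 -> 96
2: _
3: _
4: _
5: 930 -> 150
6: _
7: 242
8: _
9: _

5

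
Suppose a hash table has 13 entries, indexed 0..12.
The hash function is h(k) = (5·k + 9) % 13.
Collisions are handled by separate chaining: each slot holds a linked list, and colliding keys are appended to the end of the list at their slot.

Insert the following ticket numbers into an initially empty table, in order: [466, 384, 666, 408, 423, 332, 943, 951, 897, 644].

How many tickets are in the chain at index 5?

466 -> bucket 12
384 -> bucket 5
666 -> bucket 11
408 -> bucket 8
423 -> bucket 5 (collision)
332 -> bucket 5 (collision)
943 -> bucket 5 (collision)
951 -> bucket 6
897 -> bucket 9
644 -> bucket 5 (collision)
Final buckets:
0: _
1: _
2: _
3: _
4: _
5: 384 -> 423 -> 332 -> 943 -> 644
6: 951
7: _
8: 408
9: 897
10: _
11: 666
12: 466

5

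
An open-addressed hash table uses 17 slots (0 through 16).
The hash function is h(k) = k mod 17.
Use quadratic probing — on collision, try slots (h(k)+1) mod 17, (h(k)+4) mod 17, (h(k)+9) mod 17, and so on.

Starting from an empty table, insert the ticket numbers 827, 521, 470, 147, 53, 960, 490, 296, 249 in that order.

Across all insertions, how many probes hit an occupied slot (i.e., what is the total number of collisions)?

10

827: h=11 -> slot 11
521: h=11, probe 11,12 -> slot 12
470: h=11, probe 11,12,15 -> slot 15
147: h=11, probe 11,12,15,3 -> slot 3
53: h=2 -> slot 2
960: h=8 -> slot 8
490: h=14 -> slot 14
296: h=7 -> slot 7
249: h=11, probe 11,12,15,3,10 -> slot 10
Table: [—, —, 53, 147, —, —, —, 296, 960, —, 249, 827, 521, —, 490, 470, —]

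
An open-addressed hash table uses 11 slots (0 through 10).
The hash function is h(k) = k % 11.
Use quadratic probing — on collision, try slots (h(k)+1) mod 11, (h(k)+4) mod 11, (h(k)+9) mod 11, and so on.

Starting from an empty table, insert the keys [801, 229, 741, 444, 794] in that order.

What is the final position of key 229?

801 hashes to 9; slot 9 is free => place at 9.
229 hashes to 9; 9 taken => place at 10.
741 hashes to 4; slot 4 is free => place at 4.
444 hashes to 4; 4 taken => place at 5.
794 hashes to 2; slot 2 is free => place at 2.
Table: [-, -, 794, -, 741, 444, -, -, -, 801, 229]

10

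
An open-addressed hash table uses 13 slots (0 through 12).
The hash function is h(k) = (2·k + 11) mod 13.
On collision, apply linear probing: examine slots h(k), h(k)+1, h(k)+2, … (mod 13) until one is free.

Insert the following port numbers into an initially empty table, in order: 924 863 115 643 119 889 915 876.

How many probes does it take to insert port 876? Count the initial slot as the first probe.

5

924: h=0 => slot 0
863: h=8 => slot 8
115: h=7 => slot 7
643: h=10 => slot 10
119: h=2 => slot 2
889: h=8, probe 8,9 => slot 9
915: h=8, probe 8,9,10,11 => slot 11
876: h=8, probe 8,9,10,11,12 => slot 12
Table: [924, —, 119, —, —, —, —, 115, 863, 889, 643, 915, 876]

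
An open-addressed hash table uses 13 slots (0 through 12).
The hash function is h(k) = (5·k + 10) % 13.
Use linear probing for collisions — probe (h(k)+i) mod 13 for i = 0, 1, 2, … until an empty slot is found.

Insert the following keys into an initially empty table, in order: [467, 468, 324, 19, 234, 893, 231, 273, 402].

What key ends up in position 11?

Insert 467: h=5, slot 5 empty → index 5.
Insert 468: h=10, slot 10 empty → index 10.
Insert 324: h=5, slot 5 occupied → index 6.
Insert 19: h=1, slot 1 empty → index 1.
Insert 234: h=10, slot 10 occupied → index 11.
Insert 893: h=3, slot 3 empty → index 3.
Insert 231: h=8, slot 8 empty → index 8.
Insert 273: h=10, slots 10,11 occupied → index 12.
Insert 402: h=5, slots 5,6 occupied → index 7.
Table: [., 19, ., 893, ., 467, 324, 402, 231, ., 468, 234, 273]

234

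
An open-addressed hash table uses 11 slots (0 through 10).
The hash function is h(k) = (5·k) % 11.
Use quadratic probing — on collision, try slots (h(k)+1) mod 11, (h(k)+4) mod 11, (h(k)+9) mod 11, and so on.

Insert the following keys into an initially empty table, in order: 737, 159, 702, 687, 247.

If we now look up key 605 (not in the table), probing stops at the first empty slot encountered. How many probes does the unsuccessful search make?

4

737 hashes to 0; slot 0 is free → place at 0.
159 hashes to 3; slot 3 is free → place at 3.
702 hashes to 1; slot 1 is free → place at 1.
687 hashes to 3; 3 taken → place at 4.
247 hashes to 3; 3,4 taken → place at 7.
Table: [737, 702, —, 159, 687, —, —, 247, —, —, —]
Lookup 605: h=0, probe 0,1,4,9 → slot 9 empty, not found.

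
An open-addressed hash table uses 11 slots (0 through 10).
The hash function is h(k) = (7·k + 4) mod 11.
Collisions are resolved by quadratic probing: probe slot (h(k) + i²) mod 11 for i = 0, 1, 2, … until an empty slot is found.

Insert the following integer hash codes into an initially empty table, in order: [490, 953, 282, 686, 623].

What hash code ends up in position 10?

282

Insert 490: h=2, slot 2 empty → index 2.
Insert 953: h=9, slot 9 empty → index 9.
Insert 282: h=9, slot 9 occupied → index 10.
Insert 686: h=10, slot 10 occupied → index 0.
Insert 623: h=9, slots 9,10,2 occupied → index 7.
Table: [686, ∅, 490, ∅, ∅, ∅, ∅, 623, ∅, 953, 282]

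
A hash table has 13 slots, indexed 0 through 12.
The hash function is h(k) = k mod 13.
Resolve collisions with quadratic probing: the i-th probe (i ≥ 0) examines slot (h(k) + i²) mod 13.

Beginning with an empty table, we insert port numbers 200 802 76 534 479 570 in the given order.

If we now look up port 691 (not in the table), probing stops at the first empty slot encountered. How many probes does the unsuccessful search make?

2

200 hashes to 5; slot 5 is free -> place at 5.
802 hashes to 9; slot 9 is free -> place at 9.
76 hashes to 11; slot 11 is free -> place at 11.
534 hashes to 1; slot 1 is free -> place at 1.
479 hashes to 11; 11 taken -> place at 12.
570 hashes to 11; 11,12 taken -> place at 2.
Table: [_, 534, 570, _, _, 200, _, _, _, 802, _, 76, 479]
Lookup 691: h=2, probe 2,3 → slot 3 empty, not found.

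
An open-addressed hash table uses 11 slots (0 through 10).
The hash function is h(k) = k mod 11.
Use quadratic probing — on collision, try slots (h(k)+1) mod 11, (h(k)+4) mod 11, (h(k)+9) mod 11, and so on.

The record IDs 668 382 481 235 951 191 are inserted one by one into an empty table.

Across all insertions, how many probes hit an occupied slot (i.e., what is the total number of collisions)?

6

668 hashes to 8; slot 8 is free → place at 8.
382 hashes to 8; 8 taken → place at 9.
481 hashes to 8; 8,9 taken → place at 1.
235 hashes to 4; slot 4 is free → place at 4.
951 hashes to 5; slot 5 is free → place at 5.
191 hashes to 4; 4,5,8 taken → place at 2.
Table: [∅, 481, 191, ∅, 235, 951, ∅, ∅, 668, 382, ∅]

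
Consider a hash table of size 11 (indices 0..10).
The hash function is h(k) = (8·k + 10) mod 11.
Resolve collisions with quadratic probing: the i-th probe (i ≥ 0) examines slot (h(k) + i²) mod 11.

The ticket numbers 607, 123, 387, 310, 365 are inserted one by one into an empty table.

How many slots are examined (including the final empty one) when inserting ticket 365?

5

607: h=4 -> slot 4
123: h=4, probe 4,5 -> slot 5
387: h=4, probe 4,5,8 -> slot 8
310: h=4, probe 4,5,8,2 -> slot 2
365: h=4, probe 4,5,8,2,9 -> slot 9
Table: [., ., 310, ., 607, 123, ., ., 387, 365, .]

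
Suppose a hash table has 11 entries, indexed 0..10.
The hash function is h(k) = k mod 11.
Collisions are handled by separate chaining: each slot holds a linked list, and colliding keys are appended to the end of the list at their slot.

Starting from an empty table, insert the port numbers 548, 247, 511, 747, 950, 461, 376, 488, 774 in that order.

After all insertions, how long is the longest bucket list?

548 -> bucket 9
247 -> bucket 5
511 -> bucket 5 (collision)
747 -> bucket 10
950 -> bucket 4
461 -> bucket 10 (collision)
376 -> bucket 2
488 -> bucket 4 (collision)
774 -> bucket 4 (collision)
Final buckets:
0: -
1: -
2: 376
3: -
4: 950 -> 488 -> 774
5: 247 -> 511
6: -
7: -
8: -
9: 548
10: 747 -> 461

3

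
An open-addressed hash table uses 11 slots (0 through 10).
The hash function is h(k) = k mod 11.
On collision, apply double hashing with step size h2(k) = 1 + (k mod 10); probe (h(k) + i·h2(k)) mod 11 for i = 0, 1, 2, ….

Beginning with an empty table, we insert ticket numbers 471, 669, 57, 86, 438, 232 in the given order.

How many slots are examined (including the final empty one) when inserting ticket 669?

471: h=9 → slot 9
669: h=9, h2=10, probe 9,8 → slot 8
57: h=2 → slot 2
86: h=9, h2=7, probe 9,5 → slot 5
438: h=9, h2=9, probe 9,7 → slot 7
232: h=1 → slot 1
Table: [-, 232, 57, -, -, 86, -, 438, 669, 471, -]

2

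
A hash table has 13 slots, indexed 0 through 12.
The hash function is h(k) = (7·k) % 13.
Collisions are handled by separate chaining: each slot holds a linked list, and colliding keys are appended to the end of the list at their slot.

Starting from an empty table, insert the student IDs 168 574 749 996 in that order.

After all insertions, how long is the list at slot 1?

1

Insert 168: h=6, bucket 6 empty -> new chain.
Insert 574: h=1, bucket 1 empty -> new chain.
Insert 749: h=4, bucket 4 empty -> new chain.
Insert 996: h=4, bucket 4 nonempty -> append to chain.
Final buckets:
0: —
1: 574
2: —
3: —
4: 749 -> 996
5: —
6: 168
7: —
8: —
9: —
10: —
11: —
12: —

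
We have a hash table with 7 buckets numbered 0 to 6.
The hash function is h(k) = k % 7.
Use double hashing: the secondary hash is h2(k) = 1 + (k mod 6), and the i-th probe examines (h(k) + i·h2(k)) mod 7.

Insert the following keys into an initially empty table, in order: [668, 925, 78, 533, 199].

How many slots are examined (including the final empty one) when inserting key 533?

2

668: h=3 -> slot 3
925: h=1 -> slot 1
78: h=1, h2=1, probe 1,2 -> slot 2
533: h=1, h2=6, probe 1,0 -> slot 0
199: h=3, h2=2, probe 3,5 -> slot 5
Table: [533, 925, 78, 668, —, 199, —]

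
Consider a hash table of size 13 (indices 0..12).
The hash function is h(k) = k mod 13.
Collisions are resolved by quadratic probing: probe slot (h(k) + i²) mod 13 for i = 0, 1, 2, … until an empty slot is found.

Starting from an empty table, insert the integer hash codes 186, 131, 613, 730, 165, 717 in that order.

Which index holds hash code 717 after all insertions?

186: h=4 => slot 4
131: h=1 => slot 1
613: h=2 => slot 2
730: h=2, probe 2,3 => slot 3
165: h=9 => slot 9
717: h=2, probe 2,3,6 => slot 6
Table: [-, 131, 613, 730, 186, -, 717, -, -, 165, -, -, -]

6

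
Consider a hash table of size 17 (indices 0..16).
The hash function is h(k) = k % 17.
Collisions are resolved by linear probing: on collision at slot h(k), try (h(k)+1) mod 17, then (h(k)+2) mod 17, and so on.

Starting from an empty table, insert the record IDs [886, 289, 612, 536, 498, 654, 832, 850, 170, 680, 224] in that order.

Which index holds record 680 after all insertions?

886 hashes to 2; slot 2 is free => place at 2.
289 hashes to 0; slot 0 is free => place at 0.
612 hashes to 0; 0 taken => place at 1.
536 hashes to 9; slot 9 is free => place at 9.
498 hashes to 5; slot 5 is free => place at 5.
654 hashes to 8; slot 8 is free => place at 8.
832 hashes to 16; slot 16 is free => place at 16.
850 hashes to 0; 0,1,2 taken => place at 3.
170 hashes to 0; 0,1,2,3 taken => place at 4.
680 hashes to 0; 0,1,2,3,4,5 taken => place at 6.
224 hashes to 3; 3,4,5,6 taken => place at 7.
Table: [289, 612, 886, 850, 170, 498, 680, 224, 654, 536, -, -, -, -, -, -, 832]

6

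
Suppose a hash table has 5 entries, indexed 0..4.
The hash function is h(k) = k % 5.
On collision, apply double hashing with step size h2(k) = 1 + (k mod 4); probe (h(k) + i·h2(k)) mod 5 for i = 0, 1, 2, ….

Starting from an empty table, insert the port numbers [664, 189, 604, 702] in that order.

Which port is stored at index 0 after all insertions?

604

664 hashes to 4; slot 4 is free => place at 4.
189 hashes to 4, h2=2; 4 taken => place at 1.
604 hashes to 4, h2=1; 4 taken => place at 0.
702 hashes to 2; slot 2 is free => place at 2.
Table: [604, 189, 702, ., 664]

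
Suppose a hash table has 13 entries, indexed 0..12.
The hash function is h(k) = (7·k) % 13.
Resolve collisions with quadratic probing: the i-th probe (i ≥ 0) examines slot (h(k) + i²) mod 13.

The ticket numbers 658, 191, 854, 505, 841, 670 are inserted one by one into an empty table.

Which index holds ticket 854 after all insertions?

658 hashes to 4; slot 4 is free → place at 4.
191 hashes to 11; slot 11 is free → place at 11.
854 hashes to 11; 11 taken → place at 12.
505 hashes to 12; 12 taken → place at 0.
841 hashes to 11; 11,12 taken → place at 2.
670 hashes to 10; slot 10 is free → place at 10.
Table: [505, —, 841, —, 658, —, —, —, —, —, 670, 191, 854]

12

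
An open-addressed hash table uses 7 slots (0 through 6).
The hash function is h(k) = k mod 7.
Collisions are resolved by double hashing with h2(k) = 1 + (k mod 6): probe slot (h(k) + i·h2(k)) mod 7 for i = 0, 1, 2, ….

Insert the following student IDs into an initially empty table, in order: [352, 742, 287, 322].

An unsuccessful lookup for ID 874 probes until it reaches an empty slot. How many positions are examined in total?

2

352 hashes to 2; slot 2 is free => place at 2.
742 hashes to 0; slot 0 is free => place at 0.
287 hashes to 0, h2=6; 0 taken => place at 6.
322 hashes to 0, h2=5; 0 taken => place at 5.
Table: [742, ∅, 352, ∅, ∅, 322, 287]
Lookup 874: h=6, h2=5, probe 6,4 → slot 4 empty, not found.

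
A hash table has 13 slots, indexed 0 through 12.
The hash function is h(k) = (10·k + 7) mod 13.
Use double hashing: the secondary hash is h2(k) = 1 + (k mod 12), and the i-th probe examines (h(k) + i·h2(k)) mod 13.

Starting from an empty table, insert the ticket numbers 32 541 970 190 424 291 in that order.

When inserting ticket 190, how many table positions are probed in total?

3

Insert 32: h=2, slot 2 empty -> index 2.
Insert 541: h=9, slot 9 empty -> index 9.
Insert 970: h=9, h2=11, slot 9 occupied -> index 7.
Insert 190: h=9, h2=11, slots 9,7 occupied -> index 5.
Insert 424: h=9, h2=5, slot 9 occupied -> index 1.
Insert 291: h=5, h2=4, slots 5,9 occupied -> index 0.
Table: [291, 424, 32, -, -, 190, -, 970, -, 541, -, -, -]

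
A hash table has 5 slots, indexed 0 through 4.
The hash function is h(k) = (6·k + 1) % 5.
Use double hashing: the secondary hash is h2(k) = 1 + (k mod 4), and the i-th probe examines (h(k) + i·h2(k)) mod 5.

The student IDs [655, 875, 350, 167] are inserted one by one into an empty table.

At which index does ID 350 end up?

Insert 655: h=1, slot 1 empty → index 1.
Insert 875: h=1, h2=4, slot 1 occupied → index 0.
Insert 350: h=1, h2=3, slot 1 occupied → index 4.
Insert 167: h=3, slot 3 empty → index 3.
Table: [875, 655, ∅, 167, 350]

4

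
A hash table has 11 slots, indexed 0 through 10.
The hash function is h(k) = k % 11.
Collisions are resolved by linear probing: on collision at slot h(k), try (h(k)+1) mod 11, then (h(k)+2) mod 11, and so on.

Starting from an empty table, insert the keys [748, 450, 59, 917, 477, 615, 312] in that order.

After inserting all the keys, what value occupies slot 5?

748 hashes to 0; slot 0 is free => place at 0.
450 hashes to 10; slot 10 is free => place at 10.
59 hashes to 4; slot 4 is free => place at 4.
917 hashes to 4; 4 taken => place at 5.
477 hashes to 4; 4,5 taken => place at 6.
615 hashes to 10; 10,0 taken => place at 1.
312 hashes to 4; 4,5,6 taken => place at 7.
Table: [748, 615, —, —, 59, 917, 477, 312, —, —, 450]

917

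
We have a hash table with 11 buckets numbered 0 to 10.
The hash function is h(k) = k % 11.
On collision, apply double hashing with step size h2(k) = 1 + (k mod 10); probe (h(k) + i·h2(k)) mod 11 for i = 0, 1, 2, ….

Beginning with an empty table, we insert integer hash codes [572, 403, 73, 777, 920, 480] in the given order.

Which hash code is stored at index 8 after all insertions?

572 hashes to 0; slot 0 is free → place at 0.
403 hashes to 7; slot 7 is free → place at 7.
73 hashes to 7, h2=4; 7,0 taken → place at 4.
777 hashes to 7, h2=8; 7,4 taken → place at 1.
920 hashes to 7, h2=1; 7 taken → place at 8.
480 hashes to 7, h2=1; 7,8 taken → place at 9.
Table: [572, 777, —, —, 73, —, —, 403, 920, 480, —]

920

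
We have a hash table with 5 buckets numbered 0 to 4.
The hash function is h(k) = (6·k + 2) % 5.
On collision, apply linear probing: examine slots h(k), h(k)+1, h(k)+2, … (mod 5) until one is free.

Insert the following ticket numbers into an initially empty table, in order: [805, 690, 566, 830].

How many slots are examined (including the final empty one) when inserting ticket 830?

4

805: h=2 → slot 2
690: h=2, probe 2,3 → slot 3
566: h=3, probe 3,4 → slot 4
830: h=2, probe 2,3,4,0 → slot 0
Table: [830, ∅, 805, 690, 566]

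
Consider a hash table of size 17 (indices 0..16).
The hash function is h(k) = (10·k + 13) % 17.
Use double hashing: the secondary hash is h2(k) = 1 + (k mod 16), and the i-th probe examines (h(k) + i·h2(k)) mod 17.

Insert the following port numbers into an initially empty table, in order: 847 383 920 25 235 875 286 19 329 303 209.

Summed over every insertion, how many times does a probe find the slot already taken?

847: h=0 -> slot 0
383: h=1 -> slot 1
920: h=16 -> slot 16
25: h=8 -> slot 8
235: h=0, h2=12, probe 0,12 -> slot 12
875: h=8, h2=12, probe 8,3 -> slot 3
286: h=0, h2=15, probe 0,15 -> slot 15
19: h=16, h2=4, probe 16,3,7 -> slot 7
329: h=5 -> slot 5
303: h=0, h2=16, probe 0,16,15,14 -> slot 14
209: h=12, h2=2, probe 12,14,16,1,3,5,7,9 -> slot 9
Table: [847, 383, —, 875, —, 329, —, 19, 25, 209, —, —, 235, —, 303, 286, 920]

15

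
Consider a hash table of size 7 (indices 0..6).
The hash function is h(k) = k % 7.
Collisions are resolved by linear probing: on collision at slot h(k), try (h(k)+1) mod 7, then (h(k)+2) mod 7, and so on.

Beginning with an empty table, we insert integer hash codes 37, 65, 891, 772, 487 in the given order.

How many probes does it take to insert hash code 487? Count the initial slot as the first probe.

37: h=2 → slot 2
65: h=2, probe 2,3 → slot 3
891: h=2, probe 2,3,4 → slot 4
772: h=2, probe 2,3,4,5 → slot 5
487: h=4, probe 4,5,6 → slot 6
Table: [_, _, 37, 65, 891, 772, 487]

3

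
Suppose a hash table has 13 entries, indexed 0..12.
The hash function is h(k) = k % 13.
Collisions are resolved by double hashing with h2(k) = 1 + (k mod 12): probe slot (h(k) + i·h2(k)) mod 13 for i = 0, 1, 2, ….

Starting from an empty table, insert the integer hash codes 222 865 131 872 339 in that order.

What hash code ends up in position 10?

872

Insert 222: h=1, slot 1 empty → index 1.
Insert 865: h=7, slot 7 empty → index 7.
Insert 131: h=1, h2=12, slot 1 occupied → index 0.
Insert 872: h=1, h2=9, slot 1 occupied → index 10.
Insert 339: h=1, h2=4, slot 1 occupied → index 5.
Table: [131, 222, -, -, -, 339, -, 865, -, -, 872, -, -]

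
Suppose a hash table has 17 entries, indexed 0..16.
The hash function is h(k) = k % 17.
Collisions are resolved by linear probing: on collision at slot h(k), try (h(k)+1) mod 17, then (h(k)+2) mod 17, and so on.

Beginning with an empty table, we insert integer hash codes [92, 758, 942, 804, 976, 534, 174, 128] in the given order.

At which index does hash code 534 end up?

11

Insert 92: h=7, slot 7 empty → index 7.
Insert 758: h=10, slot 10 empty → index 10.
Insert 942: h=7, slot 7 occupied → index 8.
Insert 804: h=5, slot 5 empty → index 5.
Insert 976: h=7, slots 7,8 occupied → index 9.
Insert 534: h=7, slots 7,8,9,10 occupied → index 11.
Insert 174: h=4, slot 4 empty → index 4.
Insert 128: h=9, slots 9,10,11 occupied → index 12.
Table: [., ., ., ., 174, 804, ., 92, 942, 976, 758, 534, 128, ., ., ., .]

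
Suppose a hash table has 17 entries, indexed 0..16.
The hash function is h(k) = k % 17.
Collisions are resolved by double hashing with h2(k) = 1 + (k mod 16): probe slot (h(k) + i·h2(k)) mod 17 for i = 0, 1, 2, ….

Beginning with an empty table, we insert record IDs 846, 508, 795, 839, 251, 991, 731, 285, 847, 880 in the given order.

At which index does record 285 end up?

846 hashes to 13; slot 13 is free -> place at 13.
508 hashes to 15; slot 15 is free -> place at 15.
795 hashes to 13, h2=12; 13 taken -> place at 8.
839 hashes to 6; slot 6 is free -> place at 6.
251 hashes to 13, h2=12; 13,8 taken -> place at 3.
991 hashes to 5; slot 5 is free -> place at 5.
731 hashes to 0; slot 0 is free -> place at 0.
285 hashes to 13, h2=14; 13 taken -> place at 10.
847 hashes to 14; slot 14 is free -> place at 14.
880 hashes to 13, h2=1; 13,14,15 taken -> place at 16.
Table: [731, _, _, 251, _, 991, 839, _, 795, _, 285, _, _, 846, 847, 508, 880]

10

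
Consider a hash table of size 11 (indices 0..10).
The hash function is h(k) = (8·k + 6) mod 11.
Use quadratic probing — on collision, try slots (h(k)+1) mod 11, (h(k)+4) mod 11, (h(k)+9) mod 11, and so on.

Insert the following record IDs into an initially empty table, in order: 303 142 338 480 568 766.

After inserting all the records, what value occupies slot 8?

568

303: h=10 => slot 10
142: h=9 => slot 9
338: h=4 => slot 4
480: h=7 => slot 7
568: h=7, probe 7,8 => slot 8
766: h=7, probe 7,8,0 => slot 0
Table: [766, —, —, —, 338, —, —, 480, 568, 142, 303]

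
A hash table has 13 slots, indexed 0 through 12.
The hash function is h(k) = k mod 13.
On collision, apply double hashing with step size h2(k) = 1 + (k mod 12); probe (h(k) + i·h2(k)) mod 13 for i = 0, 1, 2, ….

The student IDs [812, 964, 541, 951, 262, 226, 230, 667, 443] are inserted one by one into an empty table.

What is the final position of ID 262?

0

Insert 812: h=6, slot 6 empty -> index 6.
Insert 964: h=2, slot 2 empty -> index 2.
Insert 541: h=8, slot 8 empty -> index 8.
Insert 951: h=2, h2=4, slots 2,6 occupied -> index 10.
Insert 262: h=2, h2=11, slot 2 occupied -> index 0.
Insert 226: h=5, slot 5 empty -> index 5.
Insert 230: h=9, slot 9 empty -> index 9.
Insert 667: h=4, slot 4 empty -> index 4.
Insert 443: h=1, slot 1 empty -> index 1.
Table: [262, 443, 964, _, 667, 226, 812, _, 541, 230, 951, _, _]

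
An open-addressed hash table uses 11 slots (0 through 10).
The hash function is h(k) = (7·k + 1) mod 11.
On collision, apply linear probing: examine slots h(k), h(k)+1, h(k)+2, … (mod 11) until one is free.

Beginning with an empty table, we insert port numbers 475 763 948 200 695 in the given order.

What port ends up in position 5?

948

475 hashes to 4; slot 4 is free => place at 4.
763 hashes to 7; slot 7 is free => place at 7.
948 hashes to 4; 4 taken => place at 5.
200 hashes to 4; 4,5 taken => place at 6.
695 hashes to 4; 4,5,6,7 taken => place at 8.
Table: [-, -, -, -, 475, 948, 200, 763, 695, -, -]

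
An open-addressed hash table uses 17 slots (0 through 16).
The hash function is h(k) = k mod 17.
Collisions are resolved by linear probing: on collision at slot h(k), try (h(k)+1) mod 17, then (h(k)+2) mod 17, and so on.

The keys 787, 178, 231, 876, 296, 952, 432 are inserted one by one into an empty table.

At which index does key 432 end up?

Insert 787: h=5, slot 5 empty → index 5.
Insert 178: h=8, slot 8 empty → index 8.
Insert 231: h=10, slot 10 empty → index 10.
Insert 876: h=9, slot 9 empty → index 9.
Insert 296: h=7, slot 7 empty → index 7.
Insert 952: h=0, slot 0 empty → index 0.
Insert 432: h=7, slots 7,8,9,10 occupied → index 11.
Table: [952, ∅, ∅, ∅, ∅, 787, ∅, 296, 178, 876, 231, 432, ∅, ∅, ∅, ∅, ∅]

11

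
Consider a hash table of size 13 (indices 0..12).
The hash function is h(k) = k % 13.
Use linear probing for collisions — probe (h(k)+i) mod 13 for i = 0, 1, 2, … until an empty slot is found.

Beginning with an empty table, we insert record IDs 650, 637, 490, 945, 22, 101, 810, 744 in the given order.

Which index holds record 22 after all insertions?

650: h=0 → slot 0
637: h=0, probe 0,1 → slot 1
490: h=9 → slot 9
945: h=9, probe 9,10 → slot 10
22: h=9, probe 9,10,11 → slot 11
101: h=10, probe 10,11,12 → slot 12
810: h=4 → slot 4
744: h=3 → slot 3
Table: [650, 637, -, 744, 810, -, -, -, -, 490, 945, 22, 101]

11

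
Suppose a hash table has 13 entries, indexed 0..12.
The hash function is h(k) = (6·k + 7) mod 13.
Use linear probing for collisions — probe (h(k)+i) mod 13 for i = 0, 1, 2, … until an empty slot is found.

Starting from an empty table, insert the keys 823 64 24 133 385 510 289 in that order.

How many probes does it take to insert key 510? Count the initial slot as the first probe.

Insert 823: h=5, slot 5 empty → index 5.
Insert 64: h=1, slot 1 empty → index 1.
Insert 24: h=8, slot 8 empty → index 8.
Insert 133: h=12, slot 12 empty → index 12.
Insert 385: h=3, slot 3 empty → index 3.
Insert 510: h=12, slot 12 occupied → index 0.
Insert 289: h=12, slots 12,0,1 occupied → index 2.
Table: [510, 64, 289, 385, ∅, 823, ∅, ∅, 24, ∅, ∅, ∅, 133]

2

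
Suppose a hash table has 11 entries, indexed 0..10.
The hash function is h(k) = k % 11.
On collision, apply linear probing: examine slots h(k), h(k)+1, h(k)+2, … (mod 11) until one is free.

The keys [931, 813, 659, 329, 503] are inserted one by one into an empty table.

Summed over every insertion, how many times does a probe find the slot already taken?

3

931 hashes to 7; slot 7 is free → place at 7.
813 hashes to 10; slot 10 is free → place at 10.
659 hashes to 10; 10 taken → place at 0.
329 hashes to 10; 10,0 taken → place at 1.
503 hashes to 8; slot 8 is free → place at 8.
Table: [659, 329, ∅, ∅, ∅, ∅, ∅, 931, 503, ∅, 813]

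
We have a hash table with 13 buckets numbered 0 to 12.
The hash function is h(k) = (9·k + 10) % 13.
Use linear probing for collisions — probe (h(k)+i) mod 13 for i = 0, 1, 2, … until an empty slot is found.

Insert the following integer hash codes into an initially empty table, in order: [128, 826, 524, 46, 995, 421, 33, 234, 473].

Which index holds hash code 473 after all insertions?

Insert 128: h=5, slot 5 empty => index 5.
Insert 826: h=8, slot 8 empty => index 8.
Insert 524: h=7, slot 7 empty => index 7.
Insert 46: h=8, slot 8 occupied => index 9.
Insert 995: h=8, slots 8,9 occupied => index 10.
Insert 421: h=3, slot 3 empty => index 3.
Insert 33: h=8, slots 8,9,10 occupied => index 11.
Insert 234: h=10, slots 10,11 occupied => index 12.
Insert 473: h=3, slot 3 occupied => index 4.
Table: [-, -, -, 421, 473, 128, -, 524, 826, 46, 995, 33, 234]

4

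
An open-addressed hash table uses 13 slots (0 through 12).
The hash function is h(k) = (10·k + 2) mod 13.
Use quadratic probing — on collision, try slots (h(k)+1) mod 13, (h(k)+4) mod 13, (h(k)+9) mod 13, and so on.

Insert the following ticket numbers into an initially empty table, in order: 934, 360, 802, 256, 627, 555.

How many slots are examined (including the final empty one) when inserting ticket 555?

4

934: h=8 -> slot 8
360: h=1 -> slot 1
802: h=1, probe 1,2 -> slot 2
256: h=1, probe 1,2,5 -> slot 5
627: h=6 -> slot 6
555: h=1, probe 1,2,5,10 -> slot 10
Table: [., 360, 802, ., ., 256, 627, ., 934, ., 555, ., .]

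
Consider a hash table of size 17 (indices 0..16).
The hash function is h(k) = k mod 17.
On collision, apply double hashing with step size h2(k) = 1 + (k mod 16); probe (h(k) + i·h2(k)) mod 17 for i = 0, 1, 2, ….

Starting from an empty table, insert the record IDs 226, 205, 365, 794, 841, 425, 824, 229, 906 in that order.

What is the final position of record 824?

226: h=5 → slot 5
205: h=1 → slot 1
365: h=8 → slot 8
794: h=12 → slot 12
841: h=8, h2=10, probe 8,1,11 → slot 11
425: h=0 → slot 0
824: h=8, h2=9, probe 8,0,9 → slot 9
229: h=8, h2=6, probe 8,14 → slot 14
906: h=5, h2=11, probe 5,16 → slot 16
Table: [425, 205, ., ., ., 226, ., ., 365, 824, ., 841, 794, ., 229, ., 906]

9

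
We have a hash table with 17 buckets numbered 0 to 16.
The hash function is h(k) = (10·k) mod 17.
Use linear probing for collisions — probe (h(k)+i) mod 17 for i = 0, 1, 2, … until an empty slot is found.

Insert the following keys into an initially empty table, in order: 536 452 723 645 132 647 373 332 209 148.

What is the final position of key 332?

536: h=5 => slot 5
452: h=15 => slot 15
723: h=5, probe 5,6 => slot 6
645: h=7 => slot 7
132: h=11 => slot 11
647: h=10 => slot 10
373: h=7, probe 7,8 => slot 8
332: h=5, probe 5,6,7,8,9 => slot 9
209: h=16 => slot 16
148: h=1 => slot 1
Table: [., 148, ., ., ., 536, 723, 645, 373, 332, 647, 132, ., ., ., 452, 209]

9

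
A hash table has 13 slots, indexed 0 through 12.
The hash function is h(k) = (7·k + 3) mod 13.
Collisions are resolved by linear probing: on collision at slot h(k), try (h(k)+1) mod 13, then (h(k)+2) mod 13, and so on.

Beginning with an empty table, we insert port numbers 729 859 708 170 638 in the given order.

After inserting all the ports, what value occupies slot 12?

729: h=10 -> slot 10
859: h=10, probe 10,11 -> slot 11
708: h=6 -> slot 6
170: h=10, probe 10,11,12 -> slot 12
638: h=10, probe 10,11,12,0 -> slot 0
Table: [638, ∅, ∅, ∅, ∅, ∅, 708, ∅, ∅, ∅, 729, 859, 170]

170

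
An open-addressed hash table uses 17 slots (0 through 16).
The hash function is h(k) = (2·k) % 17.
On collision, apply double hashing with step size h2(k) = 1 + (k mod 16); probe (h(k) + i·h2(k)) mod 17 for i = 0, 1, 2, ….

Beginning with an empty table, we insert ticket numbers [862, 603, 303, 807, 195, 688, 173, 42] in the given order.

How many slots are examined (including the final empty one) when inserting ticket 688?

862: h=7 → slot 7
603: h=16 → slot 16
303: h=11 → slot 11
807: h=16, h2=8, probe 16,7,15 → slot 15
195: h=16, h2=4, probe 16,3 → slot 3
688: h=16, h2=1, probe 16,0 → slot 0
173: h=6 → slot 6
42: h=16, h2=11, probe 16,10 → slot 10
Table: [688, ∅, ∅, 195, ∅, ∅, 173, 862, ∅, ∅, 42, 303, ∅, ∅, ∅, 807, 603]

2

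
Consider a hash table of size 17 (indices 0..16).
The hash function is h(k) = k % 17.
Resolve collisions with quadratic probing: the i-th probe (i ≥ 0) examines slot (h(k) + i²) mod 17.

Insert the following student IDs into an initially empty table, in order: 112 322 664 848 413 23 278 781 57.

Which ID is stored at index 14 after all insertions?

112 hashes to 10; slot 10 is free → place at 10.
322 hashes to 16; slot 16 is free → place at 16.
664 hashes to 1; slot 1 is free → place at 1.
848 hashes to 15; slot 15 is free → place at 15.
413 hashes to 5; slot 5 is free → place at 5.
23 hashes to 6; slot 6 is free → place at 6.
278 hashes to 6; 6 taken → place at 7.
781 hashes to 16; 16 taken → place at 0.
57 hashes to 6; 6,7,10,15,5 taken → place at 14.
Table: [781, 664, _, _, _, 413, 23, 278, _, _, 112, _, _, _, 57, 848, 322]

57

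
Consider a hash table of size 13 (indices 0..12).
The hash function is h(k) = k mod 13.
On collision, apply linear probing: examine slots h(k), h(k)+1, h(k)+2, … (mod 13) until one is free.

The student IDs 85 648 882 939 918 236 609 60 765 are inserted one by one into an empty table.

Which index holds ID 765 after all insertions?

Insert 85: h=7, slot 7 empty => index 7.
Insert 648: h=11, slot 11 empty => index 11.
Insert 882: h=11, slot 11 occupied => index 12.
Insert 939: h=3, slot 3 empty => index 3.
Insert 918: h=8, slot 8 empty => index 8.
Insert 236: h=2, slot 2 empty => index 2.
Insert 609: h=11, slots 11,12 occupied => index 0.
Insert 60: h=8, slot 8 occupied => index 9.
Insert 765: h=11, slots 11,12,0 occupied => index 1.
Table: [609, 765, 236, 939, -, -, -, 85, 918, 60, -, 648, 882]

1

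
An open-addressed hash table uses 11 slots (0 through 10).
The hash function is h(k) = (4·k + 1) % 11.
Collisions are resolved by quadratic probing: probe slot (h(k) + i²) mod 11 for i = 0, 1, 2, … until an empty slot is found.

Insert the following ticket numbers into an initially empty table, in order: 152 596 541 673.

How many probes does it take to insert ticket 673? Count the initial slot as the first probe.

3

152 hashes to 4; slot 4 is free → place at 4.
596 hashes to 9; slot 9 is free → place at 9.
541 hashes to 9; 9 taken → place at 10.
673 hashes to 9; 9,10 taken → place at 2.
Table: [—, —, 673, —, 152, —, —, —, —, 596, 541]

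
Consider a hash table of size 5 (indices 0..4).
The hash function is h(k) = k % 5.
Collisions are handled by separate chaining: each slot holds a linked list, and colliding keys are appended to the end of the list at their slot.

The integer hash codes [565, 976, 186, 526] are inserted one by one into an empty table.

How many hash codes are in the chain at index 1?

3

Insert 565: h=0, bucket 0 empty → new chain.
Insert 976: h=1, bucket 1 empty → new chain.
Insert 186: h=1, bucket 1 nonempty → append to chain.
Insert 526: h=1, bucket 1 nonempty → append to chain.
Final buckets:
0: 565
1: 976 -> 186 -> 526
2: _
3: _
4: _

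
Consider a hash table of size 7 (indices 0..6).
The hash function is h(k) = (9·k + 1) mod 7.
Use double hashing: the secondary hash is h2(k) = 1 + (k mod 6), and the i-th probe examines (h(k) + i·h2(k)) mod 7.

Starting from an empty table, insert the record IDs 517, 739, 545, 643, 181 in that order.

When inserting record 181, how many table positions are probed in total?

3

517 hashes to 6; slot 6 is free => place at 6.
739 hashes to 2; slot 2 is free => place at 2.
545 hashes to 6, h2=6; 6 taken => place at 5.
643 hashes to 6, h2=2; 6 taken => place at 1.
181 hashes to 6, h2=2; 6,1 taken => place at 3.
Table: [_, 643, 739, 181, _, 545, 517]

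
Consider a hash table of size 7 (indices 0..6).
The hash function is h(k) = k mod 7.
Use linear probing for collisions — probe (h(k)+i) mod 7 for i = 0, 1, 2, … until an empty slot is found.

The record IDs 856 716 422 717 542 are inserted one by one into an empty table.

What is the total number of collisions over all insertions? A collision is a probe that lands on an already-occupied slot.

8

856: h=2 => slot 2
716: h=2, probe 2,3 => slot 3
422: h=2, probe 2,3,4 => slot 4
717: h=3, probe 3,4,5 => slot 5
542: h=3, probe 3,4,5,6 => slot 6
Table: [∅, ∅, 856, 716, 422, 717, 542]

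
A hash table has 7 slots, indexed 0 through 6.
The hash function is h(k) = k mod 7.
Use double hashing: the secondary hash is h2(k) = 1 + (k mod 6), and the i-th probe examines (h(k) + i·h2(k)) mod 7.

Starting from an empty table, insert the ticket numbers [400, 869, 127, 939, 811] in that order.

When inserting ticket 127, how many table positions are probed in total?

2

400 hashes to 1; slot 1 is free → place at 1.
869 hashes to 1, h2=6; 1 taken → place at 0.
127 hashes to 1, h2=2; 1 taken → place at 3.
939 hashes to 1, h2=4; 1 taken → place at 5.
811 hashes to 6; slot 6 is free → place at 6.
Table: [869, 400, ∅, 127, ∅, 939, 811]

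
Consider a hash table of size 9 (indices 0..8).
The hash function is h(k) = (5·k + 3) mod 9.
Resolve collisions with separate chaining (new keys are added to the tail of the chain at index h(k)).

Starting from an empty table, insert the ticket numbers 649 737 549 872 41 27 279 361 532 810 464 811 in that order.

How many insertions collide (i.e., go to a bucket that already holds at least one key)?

8

Insert 649: h=8, bucket 8 empty -> new chain.
Insert 737: h=7, bucket 7 empty -> new chain.
Insert 549: h=3, bucket 3 empty -> new chain.
Insert 872: h=7, bucket 7 nonempty -> append to chain.
Insert 41: h=1, bucket 1 empty -> new chain.
Insert 27: h=3, bucket 3 nonempty -> append to chain.
Insert 279: h=3, bucket 3 nonempty -> append to chain.
Insert 361: h=8, bucket 8 nonempty -> append to chain.
Insert 532: h=8, bucket 8 nonempty -> append to chain.
Insert 810: h=3, bucket 3 nonempty -> append to chain.
Insert 464: h=1, bucket 1 nonempty -> append to chain.
Insert 811: h=8, bucket 8 nonempty -> append to chain.
Final buckets:
0: _
1: 41 -> 464
2: _
3: 549 -> 27 -> 279 -> 810
4: _
5: _
6: _
7: 737 -> 872
8: 649 -> 361 -> 532 -> 811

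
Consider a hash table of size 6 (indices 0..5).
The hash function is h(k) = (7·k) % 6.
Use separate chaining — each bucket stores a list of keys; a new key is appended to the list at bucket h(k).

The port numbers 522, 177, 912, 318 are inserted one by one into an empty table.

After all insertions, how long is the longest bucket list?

3

522 -> bucket 0
177 -> bucket 3
912 -> bucket 0 (collision)
318 -> bucket 0 (collision)
Final buckets:
0: 522 -> 912 -> 318
1: ∅
2: ∅
3: 177
4: ∅
5: ∅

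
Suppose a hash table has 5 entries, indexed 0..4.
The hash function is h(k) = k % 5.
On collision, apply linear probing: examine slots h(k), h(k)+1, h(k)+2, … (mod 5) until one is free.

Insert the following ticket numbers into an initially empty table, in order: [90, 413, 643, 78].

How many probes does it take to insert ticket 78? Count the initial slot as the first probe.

90: h=0 → slot 0
413: h=3 → slot 3
643: h=3, probe 3,4 → slot 4
78: h=3, probe 3,4,0,1 → slot 1
Table: [90, 78, -, 413, 643]

4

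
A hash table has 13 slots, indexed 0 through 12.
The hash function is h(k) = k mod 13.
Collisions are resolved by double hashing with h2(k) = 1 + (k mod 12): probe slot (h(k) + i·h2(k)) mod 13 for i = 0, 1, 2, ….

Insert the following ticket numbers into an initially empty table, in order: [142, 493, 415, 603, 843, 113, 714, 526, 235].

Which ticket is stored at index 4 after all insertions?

526

Insert 142: h=12, slot 12 empty → index 12.
Insert 493: h=12, h2=2, slot 12 occupied → index 1.
Insert 415: h=12, h2=8, slot 12 occupied → index 7.
Insert 603: h=5, slot 5 empty → index 5.
Insert 843: h=11, slot 11 empty → index 11.
Insert 113: h=9, slot 9 empty → index 9.
Insert 714: h=12, h2=7, slot 12 occupied → index 6.
Insert 526: h=6, h2=11, slot 6 occupied → index 4.
Insert 235: h=1, h2=8, slots 1,9,4,12,7 occupied → index 2.
Table: [_, 493, 235, _, 526, 603, 714, 415, _, 113, _, 843, 142]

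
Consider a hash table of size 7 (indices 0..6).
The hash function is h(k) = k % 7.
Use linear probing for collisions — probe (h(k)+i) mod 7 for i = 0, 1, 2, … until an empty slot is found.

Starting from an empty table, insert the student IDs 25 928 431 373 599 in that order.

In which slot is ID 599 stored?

0

25 hashes to 4; slot 4 is free => place at 4.
928 hashes to 4; 4 taken => place at 5.
431 hashes to 4; 4,5 taken => place at 6.
373 hashes to 2; slot 2 is free => place at 2.
599 hashes to 4; 4,5,6 taken => place at 0.
Table: [599, -, 373, -, 25, 928, 431]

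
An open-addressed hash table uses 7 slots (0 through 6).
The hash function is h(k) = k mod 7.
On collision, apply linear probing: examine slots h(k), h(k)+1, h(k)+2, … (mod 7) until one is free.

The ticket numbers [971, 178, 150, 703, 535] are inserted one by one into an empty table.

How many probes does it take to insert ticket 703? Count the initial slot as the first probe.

971: h=5 => slot 5
178: h=3 => slot 3
150: h=3, probe 3,4 => slot 4
703: h=3, probe 3,4,5,6 => slot 6
535: h=3, probe 3,4,5,6,0 => slot 0
Table: [535, —, —, 178, 150, 971, 703]

4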